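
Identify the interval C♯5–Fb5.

doubly diminished fourth

The letter names run C→F, a span of 3 letter steps, so the interval is some kind of fourth.
C# to Fb is 3 semitones. A perfect fourth is 5, so 3 makes it doubly diminished.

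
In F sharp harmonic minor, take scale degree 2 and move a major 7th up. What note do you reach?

F##

Scale degree 2 of F# harmonic minor is G#.
A major seventh (11 semitones) above G# lands on the letter F, giving F##.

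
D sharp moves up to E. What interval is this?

The letter names run D→E, a span of 1 letter step, so the interval is some kind of second.
D# to E is 1 semitone. A major second is 2, so 1 makes it minor.

minor second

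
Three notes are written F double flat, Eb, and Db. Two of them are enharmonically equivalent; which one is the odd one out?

In 12-tone equal temperament, enharmonic equivalents share a pitch class. Fbb is pitch class 3; Eb is pitch class 3; Db is pitch class 1.
Fbb and Eb share pitch class 3, while Db is pitch class 1.

Db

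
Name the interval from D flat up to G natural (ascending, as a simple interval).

Counting letters D–E–F–G gives a fourth.
Db→G = 6 semitones, 1 wider than the perfect fourth (5), so augmented.

augmented fourth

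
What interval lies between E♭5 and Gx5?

doubly augmented third

The letter names run E→G, a span of 2 letter steps, so the interval is some kind of third.
Eb to G## is 6 semitones. A major third is 4, so 6 makes it doubly augmented.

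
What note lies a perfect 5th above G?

D

G up a perfect fifth is D, so the target letter is D.
From G, a perfect fifth is 7 semitones up: D.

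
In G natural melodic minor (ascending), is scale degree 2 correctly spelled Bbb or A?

Each scale degree takes a distinct letter name. Degree 2 of a scale on G must use the letter A.
A and Bbb are enharmonically the same pitch, but only A uses the letter A, so it is the correct spelling here.

A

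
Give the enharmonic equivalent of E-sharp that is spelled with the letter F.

F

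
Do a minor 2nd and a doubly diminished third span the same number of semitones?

Yes

A minor second spans 1 semitone; a doubly diminished third spans 1.
They are enharmonically equivalent.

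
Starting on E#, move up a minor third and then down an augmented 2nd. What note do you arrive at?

F

A minor third up from E# is G# (letter G, 3 semitones up).
An augmented second down from G# is F (letter F, 3 semitones down).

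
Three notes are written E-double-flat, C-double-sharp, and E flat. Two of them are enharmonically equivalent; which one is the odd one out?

In 12-tone equal temperament, enharmonic equivalents share a pitch class. Ebb is pitch class 2; C## is pitch class 2; Eb is pitch class 3.
Ebb and C## share pitch class 2, while Eb is pitch class 3.

Eb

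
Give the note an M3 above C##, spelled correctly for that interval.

E##

A third above C lands on the letter E.
A major third spans 4 semitones, so C## moves to pitch class 6. On the letter E that is E##.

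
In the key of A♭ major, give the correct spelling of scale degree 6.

F

The Ab major scale runs Ab Bb C Db Eb F G.
Degree 6 is F.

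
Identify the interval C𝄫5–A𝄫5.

Counting letters C–D–E–F–G–A gives a sixth.
Cbb→Abb = 9 semitones, exactly the major sixth.

major sixth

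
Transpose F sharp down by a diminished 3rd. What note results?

D##

F down a major third is Db, so the target letter is D.
From F#, a diminished third is 2 semitones down: D##.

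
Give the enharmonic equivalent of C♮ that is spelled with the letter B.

B#

C is pitch class 0. The letter B alone is pitch class 11.
To reach pitch class 0 from B requires an offset of +1 semitone, i.e. sharp: B#.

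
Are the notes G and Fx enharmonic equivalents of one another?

Yes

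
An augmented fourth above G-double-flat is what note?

Cb

A fourth above G lands on the letter C.
An augmented fourth spans 6 semitones, so Gbb moves to pitch class 11. On the letter C that is Cb.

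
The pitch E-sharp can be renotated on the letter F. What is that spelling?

F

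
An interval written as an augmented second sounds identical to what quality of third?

minor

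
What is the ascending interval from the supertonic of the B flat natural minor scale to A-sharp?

The supertonic of Bb natural minor is C.
C up to A#: letters C→A make it a sixth; 10 semitones makes it augmented.

augmented sixth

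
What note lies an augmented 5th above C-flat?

G

A fifth above C lands on the letter G.
An augmented fifth spans 8 semitones, so Cb moves to pitch class 7. On the letter G that is G.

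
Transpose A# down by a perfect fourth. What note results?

E#

A down a perfect fourth is E, so the target letter is E.
From A#, a perfect fourth is 5 semitones down: E#.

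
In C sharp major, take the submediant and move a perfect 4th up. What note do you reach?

The submediant of C# major is A#.
A perfect fourth (5 semitones) above A# lands on the letter D, giving D#.

D#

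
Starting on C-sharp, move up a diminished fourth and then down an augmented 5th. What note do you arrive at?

A diminished fourth up from C# is F (letter F, 4 semitones up).
An augmented fifth down from F is Bbb (letter B, 8 semitones down).

Bbb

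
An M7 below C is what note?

Db

A seventh below C lands on the letter D.
A major seventh spans 11 semitones, so C moves to pitch class 1. On the letter D that is Db.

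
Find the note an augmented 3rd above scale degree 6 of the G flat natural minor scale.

Scale degree 6 of Gb natural minor is Ebb.
An augmented third (5 semitones) above Ebb lands on the letter G, giving G.

G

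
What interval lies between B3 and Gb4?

diminished sixth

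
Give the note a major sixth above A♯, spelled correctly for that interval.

F##

A up a major sixth is F#, so the target letter is F.
From A#, a major sixth is 9 semitones up: F##.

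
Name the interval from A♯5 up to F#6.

Counting letters A–B–C–D–E–F gives a sixth.
A#→F# = 8 semitones, 1 narrower than the major sixth (9), so minor.

minor sixth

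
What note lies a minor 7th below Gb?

G down a major seventh is Ab, so the target letter is A.
From Gb, a minor seventh is 10 semitones down: Ab.

Ab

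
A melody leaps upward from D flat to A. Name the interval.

augmented fifth

The letter names run D→A, a span of 4 letter steps, so the interval is some kind of fifth.
Db to A is 8 semitones. A perfect fifth is 7, so 8 makes it augmented.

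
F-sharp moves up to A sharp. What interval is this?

Counting letters F–G–A gives a third.
F#→A# = 4 semitones, exactly the major third.

major third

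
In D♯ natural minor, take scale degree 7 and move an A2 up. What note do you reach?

Scale degree 7 of D# natural minor is C#.
An augmented second (3 semitones) above C# lands on the letter D, giving D##.

D##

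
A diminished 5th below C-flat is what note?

A fifth below C lands on the letter F.
A diminished fifth spans 6 semitones, so Cb moves to pitch class 5. On the letter F that is F.

F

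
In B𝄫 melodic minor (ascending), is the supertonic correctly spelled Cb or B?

Cb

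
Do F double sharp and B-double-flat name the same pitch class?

Two spellings are enharmonically equivalent only if they share a pitch class.
Here F## → 7, Bbb → 9; 7 ≠ 9, so they are not.

No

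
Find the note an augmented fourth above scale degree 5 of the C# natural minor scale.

C##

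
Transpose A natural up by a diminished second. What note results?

A second above A lands on the letter B.
A diminished second spans 0 semitones, so A moves to pitch class 9. On the letter B that is Bbb.

Bbb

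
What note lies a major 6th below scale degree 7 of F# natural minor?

G

Scale degree 7 of F# natural minor is E.
A major sixth (9 semitones) below E lands on the letter G, giving G.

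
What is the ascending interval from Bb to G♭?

minor sixth

Counting letters B–C–D–E–F–G gives a sixth.
Bb→Gb = 8 semitones, 1 narrower than the major sixth (9), so minor.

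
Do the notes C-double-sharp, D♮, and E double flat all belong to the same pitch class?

C## = pitch class 2 and D = pitch class 2 and Ebb = pitch class 2 — the same pitch class, so they are enharmonic equivalents.

Yes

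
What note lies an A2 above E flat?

A second above E lands on the letter F.
An augmented second spans 3 semitones, so Eb moves to pitch class 6. On the letter F that is F#.

F#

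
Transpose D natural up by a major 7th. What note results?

C#

D up a major seventh is C#, so the target letter is C.
From D, a major seventh is 11 semitones up: C#.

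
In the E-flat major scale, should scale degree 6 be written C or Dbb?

C

Each scale degree takes a distinct letter name. Degree 6 of a scale on E must use the letter C.
C and Dbb are enharmonically the same pitch, but only C uses the letter C, so it is the correct spelling here.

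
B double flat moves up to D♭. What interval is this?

Counting letters B–C–D gives a third.
Bbb→Db = 4 semitones, exactly the major third.

major third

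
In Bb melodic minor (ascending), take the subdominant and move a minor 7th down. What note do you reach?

F

The subdominant of Bb melodic minor (ascending) is Eb.
A minor seventh (10 semitones) below Eb lands on the letter F, giving F.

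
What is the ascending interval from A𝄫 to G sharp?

doubly augmented seventh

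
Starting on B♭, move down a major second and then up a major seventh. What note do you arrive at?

G

A major second down from Bb is Ab (letter A, 2 semitones down).
A major seventh up from Ab is G (letter G, 11 semitones up).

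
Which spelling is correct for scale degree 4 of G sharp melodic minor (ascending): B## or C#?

Each scale degree takes a distinct letter name. Degree 4 of a scale on G must use the letter C.
C# and B## are enharmonically the same pitch, but only C# uses the letter C, so it is the correct spelling here.

C#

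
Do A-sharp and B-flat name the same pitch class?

Yes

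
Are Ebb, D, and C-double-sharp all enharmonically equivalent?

Yes

Ebb = pitch class 2 and D = pitch class 2 and C## = pitch class 2 — the same pitch class, so they are enharmonic equivalents.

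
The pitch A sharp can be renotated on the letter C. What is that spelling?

Cbb

Plain C sits 2 semitones above A#, so on the letter C the same pitch needs a double flat: Cbb.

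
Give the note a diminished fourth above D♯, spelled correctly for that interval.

G

D up a perfect fourth is G, so the target letter is G.
From D#, a diminished fourth is 4 semitones up: G.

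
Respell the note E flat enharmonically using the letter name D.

D#

Plain D sits 1 semitone below Eb, so on the letter D the same pitch needs a sharp: D#.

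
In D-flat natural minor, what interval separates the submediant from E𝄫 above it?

The submediant of Db natural minor is Bbb.
Bbb up to Ebb: letters B→E make it a fourth; 5 semitones makes it perfect.

perfect fourth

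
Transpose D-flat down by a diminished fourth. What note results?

A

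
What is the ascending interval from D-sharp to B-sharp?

The letter names run D→B, a span of 5 letter steps, so the interval is some kind of sixth.
D# to B# is 9 semitones. A major sixth is 9, so 9 makes it major.

major sixth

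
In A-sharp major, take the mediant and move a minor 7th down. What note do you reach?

D##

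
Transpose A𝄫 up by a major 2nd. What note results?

Bbb

A second above A lands on the letter B.
A major second spans 2 semitones, so Abb moves to pitch class 9. On the letter B that is Bbb.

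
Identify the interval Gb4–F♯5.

augmented seventh

Counting letters G–A–B–C–D–E–F gives a seventh.
Gb→F# = 12 semitones, 1 wider than the major seventh (11), so augmented.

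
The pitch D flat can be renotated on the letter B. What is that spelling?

Db is pitch class 1. The letter B alone is pitch class 11.
To reach pitch class 1 from B requires an offset of +2 semitones, i.e. double sharp: B##.

B##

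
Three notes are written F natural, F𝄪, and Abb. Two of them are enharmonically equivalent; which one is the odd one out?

F

In 12-tone equal temperament, enharmonic equivalents share a pitch class. F is pitch class 5; F## is pitch class 7; Abb is pitch class 7.
F## and Abb share pitch class 7, while F is pitch class 5.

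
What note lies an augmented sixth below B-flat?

B down a major sixth is D, so the target letter is D.
From Bb, an augmented sixth is 10 semitones down: Dbb.

Dbb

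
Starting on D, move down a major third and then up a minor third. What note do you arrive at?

A major third down from D is Bb (letter B, 4 semitones down).
A minor third up from Bb is Db (letter D, 3 semitones up).

Db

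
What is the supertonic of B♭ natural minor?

Degree 2 takes the letter 1 step above B, which is C.
In natural minor, degree 2 sits 2 semitones above the tonic. Bb + 2 semitones is pitch class 0, spelled on C as C.

C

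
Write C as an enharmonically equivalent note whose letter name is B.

B#

C is pitch class 0. The letter B alone is pitch class 11.
To reach pitch class 0 from B requires an offset of +1 semitone, i.e. sharp: B#.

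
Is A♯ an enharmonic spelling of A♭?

No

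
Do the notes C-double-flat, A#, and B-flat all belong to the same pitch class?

Cbb = pitch class 10 and A# = pitch class 10 and Bb = pitch class 10 — the same pitch class, so they are enharmonic equivalents.

Yes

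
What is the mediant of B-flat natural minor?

Db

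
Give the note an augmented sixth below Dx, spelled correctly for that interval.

A sixth below D lands on the letter F.
An augmented sixth spans 10 semitones, so D## moves to pitch class 6. On the letter F that is F#.

F#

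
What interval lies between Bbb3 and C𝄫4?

Counting letters B–C gives a second.
Bbb→Cbb = 1 semitone, 1 narrower than the major second (2), so minor.

minor second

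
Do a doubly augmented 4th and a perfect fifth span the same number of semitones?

Yes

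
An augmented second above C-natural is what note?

C up a major second is D, so the target letter is D.
From C, an augmented second is 3 semitones up: D#.

D#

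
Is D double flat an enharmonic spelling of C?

Yes

Dbb is pitch class 0; C is pitch class 0.
All spellings map to pitch class 0, so they are enharmonically equivalent.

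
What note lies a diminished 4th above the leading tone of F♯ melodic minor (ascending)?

The leading tone of F# melodic minor (ascending) is E#.
A diminished fourth (4 semitones) above E# lands on the letter A, giving A.

A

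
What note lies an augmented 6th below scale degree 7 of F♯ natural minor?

Gb

Scale degree 7 of F# natural minor is E.
An augmented sixth (10 semitones) below E lands on the letter G, giving Gb.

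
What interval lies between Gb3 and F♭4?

minor seventh

Counting letters G–A–B–C–D–E–F gives a seventh.
Gb→Fb = 10 semitones, 1 narrower than the major seventh (11), so minor.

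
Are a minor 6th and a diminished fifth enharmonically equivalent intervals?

No

A minor sixth spans 8 semitones; a diminished fifth spans 6.
The spans differ, so they are not enharmonic equivalents.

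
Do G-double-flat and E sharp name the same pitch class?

Yes

Gbb is pitch class 5; E# is pitch class 5.
All spellings map to pitch class 5, so they are enharmonically equivalent.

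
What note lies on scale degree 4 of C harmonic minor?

F

Degree 4 takes the letter 3 steps above C, which is F.
In harmonic minor, degree 4 sits 5 semitones above the tonic. C + 5 semitones is pitch class 5, spelled on F as F.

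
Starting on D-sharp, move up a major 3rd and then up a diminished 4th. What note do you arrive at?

A major third up from D# is F## (letter F, 4 semitones up).
A diminished fourth up from F## is B (letter B, 4 semitones up).

B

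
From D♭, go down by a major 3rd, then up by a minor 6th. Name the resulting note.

A major third down from Db is Bbb (letter B, 4 semitones down).
A minor sixth up from Bbb is Gbb (letter G, 8 semitones up).

Gbb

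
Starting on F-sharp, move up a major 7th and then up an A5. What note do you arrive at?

B##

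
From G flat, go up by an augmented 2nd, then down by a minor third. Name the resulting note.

An augmented second up from Gb is A (letter A, 3 semitones up).
A minor third down from A is F# (letter F, 3 semitones down).

F#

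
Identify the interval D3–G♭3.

diminished fourth

Counting letters D–E–F–G gives a fourth.
D→Gb = 4 semitones, 1 narrower than the perfect fourth (5), so diminished.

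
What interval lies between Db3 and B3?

Counting letters D–E–F–G–A–B gives a sixth.
Db→B = 10 semitones, 1 wider than the major sixth (9), so augmented.

augmented sixth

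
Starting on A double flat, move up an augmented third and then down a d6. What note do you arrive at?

E#

An augmented third up from Abb is C (letter C, 5 semitones up).
A diminished sixth down from C is E# (letter E, 7 semitones down).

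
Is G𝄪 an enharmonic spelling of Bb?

Two spellings are enharmonically equivalent only if they share a pitch class.
Here G## → 9, Bb → 10; 9 ≠ 10, so they are not.

No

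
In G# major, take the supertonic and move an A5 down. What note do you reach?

The supertonic of G# major is A#.
An augmented fifth (8 semitones) below A# lands on the letter D, giving D.

D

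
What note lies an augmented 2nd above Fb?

A second above F lands on the letter G.
An augmented second spans 3 semitones, so Fb moves to pitch class 7. On the letter G that is G.

G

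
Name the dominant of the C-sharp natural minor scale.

G#

The C# natural minor scale runs C# D# E F# G# A B.
Degree 5 is G#.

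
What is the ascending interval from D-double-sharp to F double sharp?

The letter names run D→F, a span of 2 letter steps, so the interval is some kind of third.
D## to F## is 3 semitones. A major third is 4, so 3 makes it minor.

minor third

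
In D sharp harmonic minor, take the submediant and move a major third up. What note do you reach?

The submediant of D# harmonic minor is B.
A major third (4 semitones) above B lands on the letter D, giving D#.

D#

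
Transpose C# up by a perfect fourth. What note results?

F#

A fourth above C lands on the letter F.
A perfect fourth spans 5 semitones, so C# moves to pitch class 6. On the letter F that is F#.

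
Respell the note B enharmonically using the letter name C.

Plain C sits 1 semitone above B, so on the letter C the same pitch needs a flat: Cb.

Cb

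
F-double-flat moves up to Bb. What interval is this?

doubly augmented fourth

Counting letters F–G–A–B gives a fourth.
Fbb→Bb = 7 semitones, 2 wider than the perfect fourth (5), so doubly augmented.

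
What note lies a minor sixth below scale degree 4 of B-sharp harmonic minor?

Scale degree 4 of B# harmonic minor is E#.
A minor sixth (8 semitones) below E# lands on the letter G, giving G##.

G##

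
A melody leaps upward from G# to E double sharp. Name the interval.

The letter names run G→E, a span of 5 letter steps, so the interval is some kind of sixth.
G# to E## is 10 semitones. A major sixth is 9, so 10 makes it augmented.

augmented sixth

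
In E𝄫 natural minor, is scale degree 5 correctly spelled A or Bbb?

Bbb

Each scale degree takes a distinct letter name. Degree 5 of a scale on E must use the letter B.
Bbb and A are enharmonically the same pitch, but only Bbb uses the letter B, so it is the correct spelling here.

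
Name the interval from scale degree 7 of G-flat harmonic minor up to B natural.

Scale degree 7 of Gb harmonic minor is F.
F up to B: letters F→B make it a fourth; 6 semitones makes it augmented.

augmented fourth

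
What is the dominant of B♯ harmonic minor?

F##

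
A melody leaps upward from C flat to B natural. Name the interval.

augmented seventh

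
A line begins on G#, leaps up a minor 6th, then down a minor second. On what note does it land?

A minor sixth up from G# is E (letter E, 8 semitones up).
A minor second down from E is D# (letter D, 1 semitone down).

D#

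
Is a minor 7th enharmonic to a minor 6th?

No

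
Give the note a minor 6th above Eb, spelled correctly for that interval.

Cb

A sixth above E lands on the letter C.
A minor sixth spans 8 semitones, so Eb moves to pitch class 11. On the letter C that is Cb.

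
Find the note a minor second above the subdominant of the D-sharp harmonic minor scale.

The subdominant of D# harmonic minor is G#.
A minor second (1 semitone) above G# lands on the letter A, giving A.

A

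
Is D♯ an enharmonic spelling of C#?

No

Two spellings are enharmonically equivalent only if they share a pitch class.
Here D# → 3, C# → 1; 1 ≠ 3, so they are not.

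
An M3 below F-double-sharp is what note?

A third below F lands on the letter D.
A major third spans 4 semitones, so F## moves to pitch class 3. On the letter D that is D#.

D#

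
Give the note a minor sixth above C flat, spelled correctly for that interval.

Abb

A sixth above C lands on the letter A.
A minor sixth spans 8 semitones, so Cb moves to pitch class 7. On the letter A that is Abb.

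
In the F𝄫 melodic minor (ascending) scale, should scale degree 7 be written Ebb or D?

Ebb

Each scale degree takes a distinct letter name. Degree 7 of a scale on F must use the letter E.
Ebb and D are enharmonically the same pitch, but only Ebb uses the letter E, so it is the correct spelling here.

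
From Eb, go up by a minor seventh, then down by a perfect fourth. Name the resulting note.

Ab

A minor seventh up from Eb is Db (letter D, 10 semitones up).
A perfect fourth down from Db is Ab (letter A, 5 semitones down).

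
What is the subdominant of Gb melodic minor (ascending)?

Cb

The Gb melodic minor (ascending) scale runs Gb Ab Bbb Cb Db Eb F.
Degree 4 is Cb.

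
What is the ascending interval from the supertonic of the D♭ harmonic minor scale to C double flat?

diminished sixth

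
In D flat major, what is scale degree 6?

Bb

The Db major scale runs Db Eb F Gb Ab Bb C.
Degree 6 is Bb.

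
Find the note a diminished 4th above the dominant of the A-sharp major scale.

A

The dominant of A# major is E#.
A diminished fourth (4 semitones) above E# lands on the letter A, giving A.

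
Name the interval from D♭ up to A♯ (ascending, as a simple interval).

doubly augmented fifth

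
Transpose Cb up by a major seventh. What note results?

Bb

C up a major seventh is B, so the target letter is B.
From Cb, a major seventh is 11 semitones up: Bb.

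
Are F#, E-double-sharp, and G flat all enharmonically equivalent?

Yes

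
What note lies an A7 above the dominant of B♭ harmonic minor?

The dominant of Bb harmonic minor is F.
An augmented seventh (12 semitones) above F lands on the letter E, giving E#.

E#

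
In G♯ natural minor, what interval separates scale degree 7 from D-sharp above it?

major sixth

Scale degree 7 of G# natural minor is F#.
F# up to D#: letters F→D make it a sixth; 9 semitones makes it major.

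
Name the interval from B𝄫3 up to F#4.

Counting letters B–C–D–E–F gives a fifth.
Bbb→F# = 9 semitones, 2 wider than the perfect fifth (7), so doubly augmented.

doubly augmented fifth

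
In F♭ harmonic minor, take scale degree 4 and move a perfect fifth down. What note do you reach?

Ebb

Scale degree 4 of Fb harmonic minor is Bbb.
A perfect fifth (7 semitones) below Bbb lands on the letter E, giving Ebb.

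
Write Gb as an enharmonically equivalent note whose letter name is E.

Gb is pitch class 6. The letter E alone is pitch class 4.
To reach pitch class 6 from E requires an offset of +2 semitones, i.e. double sharp: E##.

E##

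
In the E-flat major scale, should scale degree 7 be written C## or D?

Each scale degree takes a distinct letter name. Degree 7 of a scale on E must use the letter D.
D and C## are enharmonically the same pitch, but only D uses the letter D, so it is the correct spelling here.

D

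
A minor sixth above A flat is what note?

A sixth above A lands on the letter F.
A minor sixth spans 8 semitones, so Ab moves to pitch class 4. On the letter F that is Fb.

Fb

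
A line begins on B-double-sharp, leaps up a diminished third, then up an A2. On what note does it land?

A diminished third up from B## is D# (letter D, 2 semitones up).
An augmented second up from D# is E## (letter E, 3 semitones up).

E##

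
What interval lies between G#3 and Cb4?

The letter names run G→C, a span of 3 letter steps, so the interval is some kind of fourth.
G# to Cb is 3 semitones. A perfect fourth is 5, so 3 makes it doubly diminished.

doubly diminished fourth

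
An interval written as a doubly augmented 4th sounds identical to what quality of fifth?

A doubly augmented fourth spans 7 semitones.
A fifth spanning 7 semitones is perfect (the perfect fifth is 7).

perfect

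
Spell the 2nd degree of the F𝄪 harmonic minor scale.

G##

Degree 2 takes the letter 1 step above F, which is G.
In harmonic minor, degree 2 sits 2 semitones above the tonic. F## + 2 semitones is pitch class 9, spelled on G as G##.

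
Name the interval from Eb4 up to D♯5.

augmented seventh

The letter names run E→D, a span of 6 letter steps, so the interval is some kind of seventh.
Eb to D# is 12 semitones. A major seventh is 11, so 12 makes it augmented.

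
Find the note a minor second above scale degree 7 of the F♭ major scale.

Scale degree 7 of Fb major is Eb.
A minor second (1 semitone) above Eb lands on the letter F, giving Fb.

Fb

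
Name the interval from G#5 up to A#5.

major second

Counting letters G–A gives a second.
G#→A# = 2 semitones, exactly the major second.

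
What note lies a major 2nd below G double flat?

Fbb

A second below G lands on the letter F.
A major second spans 2 semitones, so Gbb moves to pitch class 3. On the letter F that is Fbb.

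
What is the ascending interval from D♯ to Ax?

augmented fifth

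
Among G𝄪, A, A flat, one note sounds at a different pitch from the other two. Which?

In 12-tone equal temperament, enharmonic equivalents share a pitch class. G## is pitch class 9; A is pitch class 9; Ab is pitch class 8.
G## and A share pitch class 9, while Ab is pitch class 8.

Ab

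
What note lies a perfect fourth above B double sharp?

A fourth above B lands on the letter E.
A perfect fourth spans 5 semitones, so B## moves to pitch class 6. On the letter E that is E##.

E##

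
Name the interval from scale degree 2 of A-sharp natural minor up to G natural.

Scale degree 2 of A# natural minor is B#.
B# up to G: letters B→G make it a sixth; 7 semitones makes it diminished.

diminished sixth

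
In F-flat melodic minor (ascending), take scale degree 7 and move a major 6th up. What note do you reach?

Scale degree 7 of Fb melodic minor (ascending) is Eb.
A major sixth (9 semitones) above Eb lands on the letter C, giving C.

C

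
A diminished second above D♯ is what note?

A second above D lands on the letter E.
A diminished second spans 0 semitones, so D# moves to pitch class 3. On the letter E that is Eb.

Eb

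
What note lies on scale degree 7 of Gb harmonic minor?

Degree 7 takes the letter 6 steps above G, which is F.
In harmonic minor, degree 7 sits 11 semitones above the tonic. Gb + 11 semitones is pitch class 5, spelled on F as F.

F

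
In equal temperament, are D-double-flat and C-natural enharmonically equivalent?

Yes

Dbb = pitch class 0 and C = pitch class 0 — the same pitch class, so they are enharmonic equivalents.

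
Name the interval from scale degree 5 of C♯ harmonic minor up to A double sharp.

Scale degree 5 of C# harmonic minor is G#.
G# up to A##: letters G→A make it a second; 3 semitones makes it augmented.

augmented second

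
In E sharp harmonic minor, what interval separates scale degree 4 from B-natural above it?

minor second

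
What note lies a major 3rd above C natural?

E

C up a major third is E, so the target letter is E.
From C, a major third is 4 semitones up: E.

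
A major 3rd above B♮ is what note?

A third above B lands on the letter D.
A major third spans 4 semitones, so B moves to pitch class 3. On the letter D that is D#.

D#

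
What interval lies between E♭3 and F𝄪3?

doubly augmented second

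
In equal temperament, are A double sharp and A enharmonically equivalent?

No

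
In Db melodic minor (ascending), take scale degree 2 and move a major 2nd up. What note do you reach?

Scale degree 2 of Db melodic minor (ascending) is Eb.
A major second (2 semitones) above Eb lands on the letter F, giving F.

F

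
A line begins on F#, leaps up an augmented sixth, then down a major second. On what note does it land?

An augmented sixth up from F# is D## (letter D, 10 semitones up).
A major second down from D## is C## (letter C, 2 semitones down).

C##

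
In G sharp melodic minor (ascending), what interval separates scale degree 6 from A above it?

Scale degree 6 of G# melodic minor (ascending) is E#.
E# up to A: letters E→A make it a fourth; 4 semitones makes it diminished.

diminished fourth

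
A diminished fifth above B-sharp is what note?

F#

A fifth above B lands on the letter F.
A diminished fifth spans 6 semitones, so B# moves to pitch class 6. On the letter F that is F#.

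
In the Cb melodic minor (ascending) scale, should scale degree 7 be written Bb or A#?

Bb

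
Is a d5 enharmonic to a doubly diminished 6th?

A diminished fifth spans 6 semitones; a doubly diminished sixth spans 6.
They are enharmonically equivalent.

Yes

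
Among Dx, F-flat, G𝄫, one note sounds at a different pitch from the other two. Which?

In 12-tone equal temperament, enharmonic equivalents share a pitch class. D## is pitch class 4; Fb is pitch class 4; Gbb is pitch class 5.
D## and Fb share pitch class 4, while Gbb is pitch class 5.

Gbb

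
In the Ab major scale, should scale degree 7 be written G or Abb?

G

Each scale degree takes a distinct letter name. Degree 7 of a scale on A must use the letter G.
G and Abb are enharmonically the same pitch, but only G uses the letter G, so it is the correct spelling here.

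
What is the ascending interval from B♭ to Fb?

Counting letters B–C–D–E–F gives a fifth.
Bb→Fb = 6 semitones, 1 narrower than the perfect fifth (7), so diminished.

diminished fifth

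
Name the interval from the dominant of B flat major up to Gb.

minor second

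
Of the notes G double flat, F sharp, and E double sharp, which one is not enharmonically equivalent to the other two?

In 12-tone equal temperament, enharmonic equivalents share a pitch class. Gbb is pitch class 5; F# is pitch class 6; E## is pitch class 6.
F# and E## share pitch class 6, while Gbb is pitch class 5.

Gbb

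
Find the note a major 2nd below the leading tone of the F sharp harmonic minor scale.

D#

The leading tone of F# harmonic minor is E#.
A major second (2 semitones) below E# lands on the letter D, giving D#.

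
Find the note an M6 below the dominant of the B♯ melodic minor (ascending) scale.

A#

The dominant of B# melodic minor (ascending) is F##.
A major sixth (9 semitones) below F## lands on the letter A, giving A#.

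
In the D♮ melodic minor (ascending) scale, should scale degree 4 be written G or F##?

G

Each scale degree takes a distinct letter name. Degree 4 of a scale on D must use the letter G.
G and F## are enharmonically the same pitch, but only G uses the letter G, so it is the correct spelling here.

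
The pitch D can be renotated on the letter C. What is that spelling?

Plain C sits 2 semitones below D, so on the letter C the same pitch needs a double sharp: C##.

C##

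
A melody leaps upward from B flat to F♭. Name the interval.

diminished fifth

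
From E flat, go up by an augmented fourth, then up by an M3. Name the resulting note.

C#

An augmented fourth up from Eb is A (letter A, 6 semitones up).
A major third up from A is C# (letter C, 4 semitones up).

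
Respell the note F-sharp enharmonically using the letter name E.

E##

Plain E sits 2 semitones below F#, so on the letter E the same pitch needs a double sharp: E##.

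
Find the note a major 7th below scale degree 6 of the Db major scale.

Scale degree 6 of Db major is Bb.
A major seventh (11 semitones) below Bb lands on the letter C, giving Cb.

Cb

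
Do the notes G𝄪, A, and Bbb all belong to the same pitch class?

G## is pitch class 9; A is pitch class 9; Bbb is pitch class 9.
All spellings map to pitch class 9, so they are enharmonically equivalent.

Yes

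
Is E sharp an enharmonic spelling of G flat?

Two spellings are enharmonically equivalent only if they share a pitch class.
Here E# → 5, Gb → 6; 5 ≠ 6, so they are not.

No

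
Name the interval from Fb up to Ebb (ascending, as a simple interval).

minor seventh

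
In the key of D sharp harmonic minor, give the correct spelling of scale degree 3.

The D# harmonic minor scale runs D# E# F# G# A# B C##.
Degree 3 is F#.

F#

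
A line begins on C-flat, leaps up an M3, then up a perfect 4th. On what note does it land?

Ab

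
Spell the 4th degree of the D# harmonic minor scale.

G#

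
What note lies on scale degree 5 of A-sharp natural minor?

The A# natural minor scale runs A# B# C# D# E# F# G#.
Degree 5 is E#.

E#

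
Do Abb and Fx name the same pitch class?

Yes

Abb is pitch class 7; F## is pitch class 7.
All spellings map to pitch class 7, so they are enharmonically equivalent.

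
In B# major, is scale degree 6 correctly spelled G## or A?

G##

Each scale degree takes a distinct letter name. Degree 6 of a scale on B must use the letter G.
G## and A are enharmonically the same pitch, but only G## uses the letter G, so it is the correct spelling here.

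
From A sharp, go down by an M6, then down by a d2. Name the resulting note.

A major sixth down from A# is C# (letter C, 9 semitones down).
A diminished second down from C# is B## (letter B, 0 semitones down).

B##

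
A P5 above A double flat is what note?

Ebb

A fifth above A lands on the letter E.
A perfect fifth spans 7 semitones, so Abb moves to pitch class 2. On the letter E that is Ebb.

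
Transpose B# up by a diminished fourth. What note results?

E

A fourth above B lands on the letter E.
A diminished fourth spans 4 semitones, so B# moves to pitch class 4. On the letter E that is E.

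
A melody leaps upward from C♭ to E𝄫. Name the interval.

minor third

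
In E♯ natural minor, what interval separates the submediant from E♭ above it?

The submediant of E# natural minor is C#.
C# up to Eb: letters C→E make it a third; 2 semitones makes it diminished.

diminished third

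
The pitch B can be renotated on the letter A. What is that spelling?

Plain A sits 2 semitones below B, so on the letter A the same pitch needs a double sharp: A##.

A##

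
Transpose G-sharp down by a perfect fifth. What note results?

A fifth below G lands on the letter C.
A perfect fifth spans 7 semitones, so G# moves to pitch class 1. On the letter C that is C#.

C#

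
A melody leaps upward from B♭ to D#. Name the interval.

The letter names run B→D, a span of 2 letter steps, so the interval is some kind of third.
Bb to D# is 5 semitones. A major third is 4, so 5 makes it augmented.

augmented third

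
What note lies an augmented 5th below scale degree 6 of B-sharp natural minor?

Scale degree 6 of B# natural minor is G#.
An augmented fifth (8 semitones) below G# lands on the letter C, giving C.

C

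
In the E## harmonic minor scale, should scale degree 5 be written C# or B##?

B##

Each scale degree takes a distinct letter name. Degree 5 of a scale on E must use the letter B.
B## and C# are enharmonically the same pitch, but only B## uses the letter B, so it is the correct spelling here.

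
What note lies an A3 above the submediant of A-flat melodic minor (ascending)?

A#

The submediant of Ab melodic minor (ascending) is F.
An augmented third (5 semitones) above F lands on the letter A, giving A#.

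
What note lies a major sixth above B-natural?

A sixth above B lands on the letter G.
A major sixth spans 9 semitones, so B moves to pitch class 8. On the letter G that is G#.

G#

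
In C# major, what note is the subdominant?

Degree 4 takes the letter 3 steps above C, which is F.
In major, degree 4 sits 5 semitones above the tonic. C# + 5 semitones is pitch class 6, spelled on F as F#.

F#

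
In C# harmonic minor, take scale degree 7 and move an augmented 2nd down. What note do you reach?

A

Scale degree 7 of C# harmonic minor is B#.
An augmented second (3 semitones) below B# lands on the letter A, giving A.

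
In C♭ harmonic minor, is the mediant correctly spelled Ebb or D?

Ebb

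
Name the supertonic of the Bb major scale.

C

The Bb major scale runs Bb C D Eb F G A.
Degree 2 is C.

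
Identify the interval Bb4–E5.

augmented fourth

The letter names run B→E, a span of 3 letter steps, so the interval is some kind of fourth.
Bb to E is 6 semitones. A perfect fourth is 5, so 6 makes it augmented.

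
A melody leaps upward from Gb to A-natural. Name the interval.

The letter names run G→A, a span of 1 letter step, so the interval is some kind of second.
Gb to A is 3 semitones. A major second is 2, so 3 makes it augmented.

augmented second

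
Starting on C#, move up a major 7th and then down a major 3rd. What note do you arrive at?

A major seventh up from C# is B# (letter B, 11 semitones up).
A major third down from B# is G# (letter G, 4 semitones down).

G#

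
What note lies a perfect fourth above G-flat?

Cb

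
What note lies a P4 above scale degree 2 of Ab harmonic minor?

Eb

Scale degree 2 of Ab harmonic minor is Bb.
A perfect fourth (5 semitones) above Bb lands on the letter E, giving Eb.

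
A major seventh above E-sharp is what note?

D##

A seventh above E lands on the letter D.
A major seventh spans 11 semitones, so E# moves to pitch class 4. On the letter D that is D##.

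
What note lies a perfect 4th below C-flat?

A fourth below C lands on the letter G.
A perfect fourth spans 5 semitones, so Cb moves to pitch class 6. On the letter G that is Gb.

Gb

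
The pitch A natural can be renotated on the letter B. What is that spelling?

Plain B sits 2 semitones above A, so on the letter B the same pitch needs a double flat: Bbb.

Bbb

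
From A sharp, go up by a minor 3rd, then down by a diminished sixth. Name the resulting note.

A minor third up from A# is C# (letter C, 3 semitones up).
A diminished sixth down from C# is E## (letter E, 7 semitones down).

E##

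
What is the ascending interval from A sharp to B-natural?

minor second

Counting letters A–B gives a second.
A#→B = 1 semitone, 1 narrower than the major second (2), so minor.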